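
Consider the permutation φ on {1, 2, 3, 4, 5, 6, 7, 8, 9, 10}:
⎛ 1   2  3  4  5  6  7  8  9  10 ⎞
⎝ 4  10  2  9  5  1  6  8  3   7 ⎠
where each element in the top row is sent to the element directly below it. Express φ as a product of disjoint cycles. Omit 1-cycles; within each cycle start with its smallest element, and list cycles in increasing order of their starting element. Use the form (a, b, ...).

From 1: 1 → 4 → 9 → 3 → 2 → 10 → 7 → 6 → 1, closing the cycle (1, 4, 9, 3, 2, 10, 7, 6).
Continuing from each remaining unvisited element yields (1, 4, 9, 3, 2, 10, 7, 6).

(1, 4, 9, 3, 2, 10, 7, 6)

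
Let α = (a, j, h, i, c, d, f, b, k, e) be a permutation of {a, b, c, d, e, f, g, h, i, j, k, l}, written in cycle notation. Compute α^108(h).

h lies in the 10-cycle (a, j, h, i, c, d, f, b, k, e).
On a 10-cycle, α^10 is the identity, so α^108 = α^8 there (108 ≡ 8 mod 10).
Stepping 8 places around the cycle: h → i → c → d → f → b → k → e → a.

a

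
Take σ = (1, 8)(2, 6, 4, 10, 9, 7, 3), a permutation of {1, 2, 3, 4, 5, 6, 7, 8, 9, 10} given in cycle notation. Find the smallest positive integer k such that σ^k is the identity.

The cycle type of σ is (7, 2, 1).
The order of σ is the least common multiple of its cycle lengths: lcm(7, 2) = 14.

14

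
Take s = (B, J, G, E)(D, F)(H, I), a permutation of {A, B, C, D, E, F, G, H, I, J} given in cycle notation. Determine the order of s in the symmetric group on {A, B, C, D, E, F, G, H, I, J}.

4

The cycle type of s is (4, 2, 2, 1, 1).
The order is lcm(4, 2, 2) = 4.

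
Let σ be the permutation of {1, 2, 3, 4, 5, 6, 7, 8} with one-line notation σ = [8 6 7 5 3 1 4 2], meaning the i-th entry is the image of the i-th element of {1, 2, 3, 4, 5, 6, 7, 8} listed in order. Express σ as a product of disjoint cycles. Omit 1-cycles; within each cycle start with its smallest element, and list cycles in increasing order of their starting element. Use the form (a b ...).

(1 8 2 6)(3 7 4 5)

Iterating σ from 1 gives 1 → 8 → 2 → 6 → 1; that is the 4-cycle (1 8 2 6).
Continuing from each remaining unvisited element yields (1 8 2 6)(3 7 4 5).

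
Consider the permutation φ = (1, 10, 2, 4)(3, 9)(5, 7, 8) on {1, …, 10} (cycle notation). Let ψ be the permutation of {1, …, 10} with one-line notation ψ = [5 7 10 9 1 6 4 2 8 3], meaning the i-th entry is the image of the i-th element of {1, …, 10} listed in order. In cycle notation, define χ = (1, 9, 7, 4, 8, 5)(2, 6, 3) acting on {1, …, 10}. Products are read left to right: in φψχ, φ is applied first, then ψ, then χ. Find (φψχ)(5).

(φψχ)(5) = χ(ψ(φ(5))). φ(5) = 7, then ψ(7) = 4, then χ(4) = 8, so the result is 8.

8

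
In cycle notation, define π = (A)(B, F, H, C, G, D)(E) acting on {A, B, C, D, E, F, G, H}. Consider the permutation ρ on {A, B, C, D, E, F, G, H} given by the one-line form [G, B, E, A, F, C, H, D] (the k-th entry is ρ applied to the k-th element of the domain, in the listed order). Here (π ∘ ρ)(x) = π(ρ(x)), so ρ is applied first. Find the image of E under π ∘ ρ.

H

ρ(E) = F, then π(F) = H; composing gives (π ∘ ρ)(E) = H.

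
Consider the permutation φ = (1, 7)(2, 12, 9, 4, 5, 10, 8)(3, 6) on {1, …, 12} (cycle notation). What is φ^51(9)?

5

9 lies in the 7-cycle (2, 12, 9, 4, 5, 10, 8).
Powers repeat with period 7 on this cycle, and 51 mod 7 = 2, so φ^51(9) = φ^2(9).
Stepping 2 places around the cycle: 9 → 4 → 5.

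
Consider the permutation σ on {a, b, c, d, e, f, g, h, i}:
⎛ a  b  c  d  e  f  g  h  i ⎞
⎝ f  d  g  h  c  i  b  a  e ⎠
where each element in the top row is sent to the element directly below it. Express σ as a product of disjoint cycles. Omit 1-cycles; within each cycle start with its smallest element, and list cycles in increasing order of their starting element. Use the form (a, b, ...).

Iterating σ from a gives a → f → i → e → c → g → b → d → h → a; that is the 9-cycle (a, f, i, e, c, g, b, d, h).
Repeating from the next unused element and collecting all non-trivial cycles gives (a, f, i, e, c, g, b, d, h).

(a, f, i, e, c, g, b, d, h)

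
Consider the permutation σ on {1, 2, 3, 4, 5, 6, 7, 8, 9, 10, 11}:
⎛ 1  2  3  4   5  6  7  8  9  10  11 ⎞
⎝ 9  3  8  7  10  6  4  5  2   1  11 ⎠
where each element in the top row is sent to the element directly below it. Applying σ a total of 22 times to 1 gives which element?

9

Tracing 1 → 9 → … returns to 1 after 7 steps, so 1 lies in a 7-cycle (1 9 2 3 8 5 10).
Powers repeat with period 7 on this cycle, and 22 mod 7 = 1, so σ^22(1) = σ^1(1).
Stepping 1 place around the cycle: 1 → 9.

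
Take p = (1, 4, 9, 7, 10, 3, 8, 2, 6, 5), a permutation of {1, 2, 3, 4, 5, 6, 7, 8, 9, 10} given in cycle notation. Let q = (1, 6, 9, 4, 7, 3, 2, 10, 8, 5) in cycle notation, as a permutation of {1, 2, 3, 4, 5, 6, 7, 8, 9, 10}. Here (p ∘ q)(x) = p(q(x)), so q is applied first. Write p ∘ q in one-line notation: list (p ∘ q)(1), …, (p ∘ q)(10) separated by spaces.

(p ∘ q)(x) = p(q(x)). Computing each image: p(q(1)) = p(6) = 5, p(q(2)) = p(10) = 3, p(q(3)) = p(2) = 6, p(q(4)) = p(7) = 10, p(q(5)) = p(1) = 4, p(q(6)) = p(9) = 7, p(q(7)) = p(3) = 8, p(q(8)) = p(5) = 1, p(q(9)) = p(4) = 9, p(q(10)) = p(8) = 2.
Hence p ∘ q = [5 3 6 10 4 7 8 1 9 2].

5 3 6 10 4 7 8 1 9 2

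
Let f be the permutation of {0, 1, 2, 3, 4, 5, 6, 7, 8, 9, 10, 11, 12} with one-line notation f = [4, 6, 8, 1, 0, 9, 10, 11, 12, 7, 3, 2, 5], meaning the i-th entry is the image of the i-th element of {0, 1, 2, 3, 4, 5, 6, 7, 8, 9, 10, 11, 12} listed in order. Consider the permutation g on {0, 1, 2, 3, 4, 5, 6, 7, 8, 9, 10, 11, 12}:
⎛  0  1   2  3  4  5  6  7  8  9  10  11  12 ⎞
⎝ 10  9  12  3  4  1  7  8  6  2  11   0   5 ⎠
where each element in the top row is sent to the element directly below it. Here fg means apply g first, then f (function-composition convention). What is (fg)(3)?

First apply g: g(3) = 3, then f(3) = 1. Thus (fg)(3) = 1.

1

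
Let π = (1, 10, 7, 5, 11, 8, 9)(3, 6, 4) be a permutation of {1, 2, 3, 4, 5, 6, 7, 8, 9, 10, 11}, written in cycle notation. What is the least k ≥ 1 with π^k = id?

The disjoint cycles have lengths 7, 3, 1.
Since disjoint cycles commute, ord(π) = lcm(7, 3) = 21.

21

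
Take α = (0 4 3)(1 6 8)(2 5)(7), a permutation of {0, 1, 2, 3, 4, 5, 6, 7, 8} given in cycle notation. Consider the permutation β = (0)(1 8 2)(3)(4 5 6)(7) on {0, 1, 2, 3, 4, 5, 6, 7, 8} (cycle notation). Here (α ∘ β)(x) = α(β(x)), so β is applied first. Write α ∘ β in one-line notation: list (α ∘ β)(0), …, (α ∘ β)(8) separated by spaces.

4 1 6 0 2 8 3 7 5

Chase each element through β then α: 0 → 0 → 4; 1 → 8 → 1; 2 → 1 → 6; 3 → 3 → 0; 4 → 5 → 2; 5 → 6 → 8; 6 → 4 → 3; 7 → 7 → 7; 8 → 2 → 5.
So α ∘ β in one-line form is 4 1 6 0 2 8 3 7 5.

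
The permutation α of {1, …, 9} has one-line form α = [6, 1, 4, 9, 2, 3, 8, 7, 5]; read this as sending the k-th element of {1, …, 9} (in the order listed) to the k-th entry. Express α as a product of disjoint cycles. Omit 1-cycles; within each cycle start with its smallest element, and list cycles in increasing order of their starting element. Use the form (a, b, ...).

From 1: 1 → 6 → 3 → 4 → 9 → 5 → 2 → 1, closing the cycle (1, 6, 3, 4, 9, 5, 2).
Repeating from the next unused element and collecting all non-trivial cycles gives (1, 6, 3, 4, 9, 5, 2)(7, 8).

(1, 6, 3, 4, 9, 5, 2)(7, 8)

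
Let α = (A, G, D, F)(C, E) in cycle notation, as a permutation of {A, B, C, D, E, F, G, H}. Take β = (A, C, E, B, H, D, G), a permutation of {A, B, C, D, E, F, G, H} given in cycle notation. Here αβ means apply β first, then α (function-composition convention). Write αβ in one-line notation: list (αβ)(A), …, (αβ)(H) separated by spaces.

For each element, apply β then α: A → C → E; B → H → H; C → E → C; D → G → D; E → B → B; F → F → A; G → A → G; H → D → F.
Collecting the images, αβ = [E H C D B A G F].

E H C D B A G F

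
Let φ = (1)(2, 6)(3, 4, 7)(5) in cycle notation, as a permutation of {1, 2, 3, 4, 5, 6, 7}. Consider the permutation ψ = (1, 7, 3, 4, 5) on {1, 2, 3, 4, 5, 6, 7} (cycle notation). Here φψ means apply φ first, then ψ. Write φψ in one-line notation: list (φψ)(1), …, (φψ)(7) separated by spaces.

7 6 5 3 1 2 4

For each element, apply φ then ψ: 1 → 1 → 7; 2 → 6 → 6; 3 → 4 → 5; 4 → 7 → 3; 5 → 5 → 1; 6 → 2 → 2; 7 → 3 → 4.
Collecting the images, φψ = [7 6 5 3 1 2 4].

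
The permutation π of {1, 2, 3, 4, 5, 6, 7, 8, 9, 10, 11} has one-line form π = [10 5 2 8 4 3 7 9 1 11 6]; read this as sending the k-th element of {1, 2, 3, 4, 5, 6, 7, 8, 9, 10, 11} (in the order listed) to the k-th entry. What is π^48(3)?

11

Tracing 3 → 2 → … returns to 3 after 10 steps, so 3 lies in a 10-cycle (1, 10, 11, 6, 3, 2, 5, 4, 8, 9).
Since the cycle has length 10, π^48 acts on it the same as π^8 (48 mod 10 = 8).
Stepping 8 places around the cycle: 3 → 2 → 5 → 4 → 8 → 9 → 1 → 10 → 11.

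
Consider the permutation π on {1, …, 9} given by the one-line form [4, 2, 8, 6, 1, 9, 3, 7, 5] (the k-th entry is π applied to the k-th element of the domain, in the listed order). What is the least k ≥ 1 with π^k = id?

Writing π as disjoint cycles, the cycle lengths are 5, 3, 1.
The order is lcm(5, 3) = 15.

15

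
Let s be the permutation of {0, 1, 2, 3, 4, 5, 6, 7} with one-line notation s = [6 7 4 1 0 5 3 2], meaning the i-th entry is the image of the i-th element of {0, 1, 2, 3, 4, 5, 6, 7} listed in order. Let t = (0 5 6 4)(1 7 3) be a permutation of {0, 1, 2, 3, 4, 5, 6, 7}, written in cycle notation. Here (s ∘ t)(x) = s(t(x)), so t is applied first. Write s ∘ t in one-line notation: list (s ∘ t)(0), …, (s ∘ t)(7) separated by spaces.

5 2 4 7 6 3 0 1

For each element, apply t then s: 0 → 5 → 5; 1 → 7 → 2; 2 → 2 → 4; 3 → 1 → 7; 4 → 0 → 6; 5 → 6 → 3; 6 → 4 → 0; 7 → 3 → 1.
Collecting the images, s ∘ t = [5 2 4 7 6 3 0 1].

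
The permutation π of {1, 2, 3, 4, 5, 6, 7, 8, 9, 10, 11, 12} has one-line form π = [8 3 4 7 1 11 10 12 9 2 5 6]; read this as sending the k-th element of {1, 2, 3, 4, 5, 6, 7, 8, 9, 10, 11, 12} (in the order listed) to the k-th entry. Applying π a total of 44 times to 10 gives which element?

7

Tracing 10 → 2 → … returns to 10 after 5 steps, so 10 lies in a 5-cycle (2, 3, 4, 7, 10).
Powers repeat with period 5 on this cycle, and 44 mod 5 = 4, so π^44(10) = π^4(10).
Stepping 4 places around the cycle: 10 → 2 → 3 → 4 → 7.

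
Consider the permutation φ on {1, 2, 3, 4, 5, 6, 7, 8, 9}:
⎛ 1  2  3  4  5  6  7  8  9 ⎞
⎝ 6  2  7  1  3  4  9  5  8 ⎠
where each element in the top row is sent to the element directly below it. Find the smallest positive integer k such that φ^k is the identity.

15

Writing φ as disjoint cycles, the cycle lengths are 5, 3, 1.
The order of φ is the least common multiple of its cycle lengths: lcm(5, 3) = 15.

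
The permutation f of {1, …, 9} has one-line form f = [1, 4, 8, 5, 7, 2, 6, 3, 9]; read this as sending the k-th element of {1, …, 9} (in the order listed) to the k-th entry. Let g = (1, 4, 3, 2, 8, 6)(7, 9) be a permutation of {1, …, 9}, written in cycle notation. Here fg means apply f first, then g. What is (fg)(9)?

7

(fg)(9) = g(f(9)). f(9) = 9, then g(9) = 7. So (fg)(9) = 7.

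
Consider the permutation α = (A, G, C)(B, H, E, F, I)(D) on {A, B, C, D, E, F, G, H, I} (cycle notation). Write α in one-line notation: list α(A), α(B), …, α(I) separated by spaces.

Reading each image from the cycles: A→G, B→H, C→A, D→D, E→F, F→I, G→C, H→E, I→B.
Listing these in domain order gives G H A D F I C E B.

G H A D F I C E B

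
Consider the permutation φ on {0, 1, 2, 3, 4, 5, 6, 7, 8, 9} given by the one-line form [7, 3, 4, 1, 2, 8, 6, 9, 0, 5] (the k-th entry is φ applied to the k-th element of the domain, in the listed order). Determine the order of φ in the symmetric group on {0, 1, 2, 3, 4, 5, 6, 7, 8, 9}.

Writing φ as disjoint cycles, the cycle lengths are 5, 2, 2, 1.
The order of φ is the least common multiple of its cycle lengths: lcm(5, 2, 2) = 10.

10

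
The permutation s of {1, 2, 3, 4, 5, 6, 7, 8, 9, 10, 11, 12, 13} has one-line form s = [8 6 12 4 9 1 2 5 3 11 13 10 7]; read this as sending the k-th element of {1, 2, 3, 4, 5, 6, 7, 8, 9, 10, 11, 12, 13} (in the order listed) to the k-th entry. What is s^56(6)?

Tracing 6 → 1 → … returns to 6 after 12 steps, so 6 lies in a 12-cycle (1 8 5 9 3 12 10 11 13 7 2 6).
Powers repeat with period 12 on this cycle, and 56 mod 12 = 8, so s^56(6) = s^8(6).
Stepping 8 places around the cycle: 6 → 1 → 8 → 5 → 9 → 3 → 12 → 10 → 11.

11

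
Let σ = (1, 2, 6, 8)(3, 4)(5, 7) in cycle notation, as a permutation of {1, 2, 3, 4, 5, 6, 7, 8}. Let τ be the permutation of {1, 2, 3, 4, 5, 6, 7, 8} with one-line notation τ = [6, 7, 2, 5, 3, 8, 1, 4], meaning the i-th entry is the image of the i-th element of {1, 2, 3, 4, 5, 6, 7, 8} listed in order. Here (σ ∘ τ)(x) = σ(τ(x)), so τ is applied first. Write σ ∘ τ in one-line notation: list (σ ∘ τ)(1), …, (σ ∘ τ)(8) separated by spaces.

8 5 6 7 4 1 2 3

(σ ∘ τ)(x) = σ(τ(x)). Computing each image: σ(τ(1)) = σ(6) = 8, σ(τ(2)) = σ(7) = 5, σ(τ(3)) = σ(2) = 6, σ(τ(4)) = σ(5) = 7, σ(τ(5)) = σ(3) = 4, σ(τ(6)) = σ(8) = 1, σ(τ(7)) = σ(1) = 2, σ(τ(8)) = σ(4) = 3.
Hence σ ∘ τ = [8 5 6 7 4 1 2 3].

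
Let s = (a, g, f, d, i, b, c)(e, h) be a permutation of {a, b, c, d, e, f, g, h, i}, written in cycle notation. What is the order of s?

The disjoint cycles have lengths 7, 2.
The order of s is the least common multiple of its cycle lengths: lcm(7, 2) = 14.

14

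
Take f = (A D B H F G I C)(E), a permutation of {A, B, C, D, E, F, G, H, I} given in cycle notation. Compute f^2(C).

C lies in the 8-cycle (A D B H F G I C).
Advancing 2 steps from C: C → A → D.

D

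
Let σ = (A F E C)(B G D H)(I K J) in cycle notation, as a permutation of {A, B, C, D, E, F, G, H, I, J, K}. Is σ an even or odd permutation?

The cycle lengths are 4, 4, 3.
A cycle of length ℓ contributes ℓ−1 transpositions, so σ is a product of 3 + 3 + 2 = 8 transpositions — even.

even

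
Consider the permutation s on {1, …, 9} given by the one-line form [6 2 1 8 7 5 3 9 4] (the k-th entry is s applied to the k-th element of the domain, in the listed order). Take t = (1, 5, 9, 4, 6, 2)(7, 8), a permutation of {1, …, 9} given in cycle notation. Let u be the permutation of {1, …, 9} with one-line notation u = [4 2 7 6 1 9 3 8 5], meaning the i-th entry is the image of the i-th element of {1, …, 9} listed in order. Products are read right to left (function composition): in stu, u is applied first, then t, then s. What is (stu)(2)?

6

Apply the permutations in order: u(2) = 2, then t(2) = 1, then s(1) = 6. So (stu)(2) = 6.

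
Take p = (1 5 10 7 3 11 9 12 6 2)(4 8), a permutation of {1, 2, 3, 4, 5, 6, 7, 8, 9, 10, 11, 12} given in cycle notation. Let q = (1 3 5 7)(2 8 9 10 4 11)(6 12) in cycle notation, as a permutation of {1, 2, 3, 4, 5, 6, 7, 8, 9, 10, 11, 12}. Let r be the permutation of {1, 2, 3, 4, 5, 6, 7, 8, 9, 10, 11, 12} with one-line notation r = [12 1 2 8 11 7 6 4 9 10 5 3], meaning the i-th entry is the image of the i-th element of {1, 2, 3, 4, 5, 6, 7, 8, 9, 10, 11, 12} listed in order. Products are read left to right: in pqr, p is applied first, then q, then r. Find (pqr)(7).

Apply the permutations in order: p(7) = 3, then q(3) = 5, then r(5) = 11. So (pqr)(7) = 11.

11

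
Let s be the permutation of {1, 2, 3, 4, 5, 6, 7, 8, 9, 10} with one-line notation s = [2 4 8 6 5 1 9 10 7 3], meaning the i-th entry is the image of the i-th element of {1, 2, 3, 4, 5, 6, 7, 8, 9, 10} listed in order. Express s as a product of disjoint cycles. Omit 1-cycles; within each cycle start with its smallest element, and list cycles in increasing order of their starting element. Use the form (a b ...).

(1 2 4 6)(3 8 10)(7 9)

Iterating s from 1 gives 1 → 2 → 4 → 6 → 1; that is the 4-cycle (1 2 4 6).
Continuing from each remaining unvisited element yields (1 2 4 6)(3 8 10)(7 9).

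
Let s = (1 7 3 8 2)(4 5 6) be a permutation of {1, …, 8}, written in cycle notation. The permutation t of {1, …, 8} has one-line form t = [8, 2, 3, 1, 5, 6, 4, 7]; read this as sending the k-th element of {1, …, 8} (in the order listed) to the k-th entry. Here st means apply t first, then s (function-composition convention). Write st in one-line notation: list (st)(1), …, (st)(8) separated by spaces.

2 1 8 7 6 4 5 3

For each element, apply t then s: 1 → 8 → 2; 2 → 2 → 1; 3 → 3 → 8; 4 → 1 → 7; 5 → 5 → 6; 6 → 6 → 4; 7 → 4 → 5; 8 → 7 → 3.
So st in one-line form is 2 1 8 7 6 4 5 3.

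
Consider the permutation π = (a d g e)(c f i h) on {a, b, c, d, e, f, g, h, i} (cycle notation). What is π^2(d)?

d lies in the 4-cycle (a d g e).
Stepping 2 places around the cycle: d → g → e.

e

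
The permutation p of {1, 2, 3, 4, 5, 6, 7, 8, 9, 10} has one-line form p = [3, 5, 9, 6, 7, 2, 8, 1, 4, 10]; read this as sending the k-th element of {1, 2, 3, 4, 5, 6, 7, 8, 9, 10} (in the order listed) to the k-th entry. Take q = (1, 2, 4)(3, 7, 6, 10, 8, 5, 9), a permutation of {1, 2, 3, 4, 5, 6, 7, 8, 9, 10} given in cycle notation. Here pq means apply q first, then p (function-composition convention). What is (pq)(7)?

q(7) = 6, then p(6) = 2; composing gives (pq)(7) = 2.

2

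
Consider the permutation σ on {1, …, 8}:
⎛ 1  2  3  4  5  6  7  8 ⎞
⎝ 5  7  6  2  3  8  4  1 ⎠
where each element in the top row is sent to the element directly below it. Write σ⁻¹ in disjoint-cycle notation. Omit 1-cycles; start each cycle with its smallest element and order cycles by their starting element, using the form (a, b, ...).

First write σ in disjoint cycles: (1, 5, 3, 6, 8)(2, 7, 4).
Reversing each cycle (and rotating so the smallest element leads) gives σ⁻¹ = (1, 8, 6, 3, 5)(2, 4, 7).

(1, 8, 6, 3, 5)(2, 4, 7)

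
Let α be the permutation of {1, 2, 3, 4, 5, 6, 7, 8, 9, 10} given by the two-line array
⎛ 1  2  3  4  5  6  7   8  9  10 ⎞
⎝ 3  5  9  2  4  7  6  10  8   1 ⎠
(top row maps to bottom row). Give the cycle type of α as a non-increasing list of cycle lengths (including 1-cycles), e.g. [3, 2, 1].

[5, 3, 2]

The disjoint cycles are (1, 3, 9, 8, 10)(2, 5, 4)(6, 7), with lengths 5, 3, 2 in non-increasing order.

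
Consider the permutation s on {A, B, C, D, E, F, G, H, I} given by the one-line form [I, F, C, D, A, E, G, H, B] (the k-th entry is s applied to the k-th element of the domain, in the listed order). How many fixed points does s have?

The fixed points (elements with s(x) = x) are {C, D, G, H}, so there are 4.

4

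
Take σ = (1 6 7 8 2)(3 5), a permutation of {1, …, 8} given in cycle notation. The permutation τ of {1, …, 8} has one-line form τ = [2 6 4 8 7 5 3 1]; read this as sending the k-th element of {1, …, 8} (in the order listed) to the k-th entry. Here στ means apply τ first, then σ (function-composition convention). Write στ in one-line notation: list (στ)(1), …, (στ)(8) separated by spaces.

(στ)(x) = σ(τ(x)). Computing each image: σ(τ(1)) = σ(2) = 1, σ(τ(2)) = σ(6) = 7, σ(τ(3)) = σ(4) = 4, σ(τ(4)) = σ(8) = 2, σ(τ(5)) = σ(7) = 8, σ(τ(6)) = σ(5) = 3, σ(τ(7)) = σ(3) = 5, σ(τ(8)) = σ(1) = 6.
Hence στ = [1 7 4 2 8 3 5 6].

1 7 4 2 8 3 5 6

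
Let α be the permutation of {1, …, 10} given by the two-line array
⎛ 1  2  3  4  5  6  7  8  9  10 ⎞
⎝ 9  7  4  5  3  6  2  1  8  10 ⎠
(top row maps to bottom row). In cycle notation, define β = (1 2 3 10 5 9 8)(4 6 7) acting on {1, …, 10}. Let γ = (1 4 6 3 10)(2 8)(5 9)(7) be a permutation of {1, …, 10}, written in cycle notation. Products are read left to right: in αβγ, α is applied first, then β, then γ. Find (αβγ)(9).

Chase 9: α(9) = 8; β(8) = 1; γ(1) = 4. Hence (αβγ)(9) = 4.

4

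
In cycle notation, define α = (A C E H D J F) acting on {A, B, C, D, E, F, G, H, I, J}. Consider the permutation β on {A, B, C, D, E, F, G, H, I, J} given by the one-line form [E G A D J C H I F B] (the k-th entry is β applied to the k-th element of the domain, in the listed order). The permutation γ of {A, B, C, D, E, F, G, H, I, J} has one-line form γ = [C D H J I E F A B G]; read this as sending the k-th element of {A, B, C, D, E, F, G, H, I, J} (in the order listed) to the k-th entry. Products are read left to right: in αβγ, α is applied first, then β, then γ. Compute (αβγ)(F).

Chase F: α(F) = A; β(A) = E; γ(E) = I. Hence (αβγ)(F) = I.

I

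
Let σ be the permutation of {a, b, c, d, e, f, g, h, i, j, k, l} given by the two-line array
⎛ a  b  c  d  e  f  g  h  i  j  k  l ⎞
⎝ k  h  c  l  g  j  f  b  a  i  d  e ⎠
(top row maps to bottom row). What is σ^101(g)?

Tracing g → f → … returns to g after 9 steps, so g lies in a 9-cycle (a, k, d, l, e, g, f, j, i).
On a 9-cycle, σ^9 is the identity, so σ^101 = σ^2 there (101 ≡ 2 mod 9).
Stepping 2 places around the cycle: g → f → j.

j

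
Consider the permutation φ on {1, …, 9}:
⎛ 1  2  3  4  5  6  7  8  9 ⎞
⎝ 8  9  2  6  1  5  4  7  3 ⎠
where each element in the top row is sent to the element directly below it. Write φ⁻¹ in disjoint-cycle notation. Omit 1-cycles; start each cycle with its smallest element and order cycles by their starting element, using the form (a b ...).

(1 5 6 4 7 8)(2 3 9)

First write φ in disjoint cycles: (1 8 7 4 6 5)(2 9 3).
Reversing each cycle (and rotating so the smallest element leads) gives φ⁻¹ = (1 5 6 4 7 8)(2 3 9).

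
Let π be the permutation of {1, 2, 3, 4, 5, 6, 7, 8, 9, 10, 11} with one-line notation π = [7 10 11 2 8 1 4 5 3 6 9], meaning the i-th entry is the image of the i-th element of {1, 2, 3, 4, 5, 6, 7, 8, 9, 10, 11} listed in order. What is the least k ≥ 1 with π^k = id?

6

Decomposing into disjoint cycles gives cycle lengths 6, 3, 2.
The order is lcm(6, 3, 2) = 6.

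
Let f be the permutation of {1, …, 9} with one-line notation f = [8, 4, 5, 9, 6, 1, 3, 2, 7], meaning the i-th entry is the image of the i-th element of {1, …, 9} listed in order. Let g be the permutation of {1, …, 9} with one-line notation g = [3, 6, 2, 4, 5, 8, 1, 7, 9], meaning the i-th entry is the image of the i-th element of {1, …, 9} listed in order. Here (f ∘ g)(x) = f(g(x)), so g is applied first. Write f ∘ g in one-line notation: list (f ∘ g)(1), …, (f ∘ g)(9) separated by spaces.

5 1 4 9 6 2 8 3 7

(f ∘ g)(x) = f(g(x)). Computing each image: f(g(1)) = f(3) = 5, f(g(2)) = f(6) = 1, f(g(3)) = f(2) = 4, f(g(4)) = f(4) = 9, f(g(5)) = f(5) = 6, f(g(6)) = f(8) = 2, f(g(7)) = f(1) = 8, f(g(8)) = f(7) = 3, f(g(9)) = f(9) = 7.
Hence f ∘ g = [5 1 4 9 6 2 8 3 7].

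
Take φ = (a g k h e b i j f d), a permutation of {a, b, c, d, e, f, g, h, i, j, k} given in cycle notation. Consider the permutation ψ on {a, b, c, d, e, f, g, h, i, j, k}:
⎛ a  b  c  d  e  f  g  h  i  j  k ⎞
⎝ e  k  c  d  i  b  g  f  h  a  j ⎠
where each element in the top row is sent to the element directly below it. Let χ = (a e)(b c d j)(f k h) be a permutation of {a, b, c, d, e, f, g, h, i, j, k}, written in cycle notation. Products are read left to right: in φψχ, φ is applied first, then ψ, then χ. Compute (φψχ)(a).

Apply the permutations in order: φ(a) = g, then ψ(g) = g, then χ(g) = g. So (φψχ)(a) = g.

g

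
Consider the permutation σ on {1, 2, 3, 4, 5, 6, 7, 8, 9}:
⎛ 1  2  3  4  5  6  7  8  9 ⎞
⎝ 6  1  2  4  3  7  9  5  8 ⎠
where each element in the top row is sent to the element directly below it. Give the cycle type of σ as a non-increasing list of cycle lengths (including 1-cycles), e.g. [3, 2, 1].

The disjoint cycles are (1 6 7 9 8 5 3 2)(4), with lengths 8, 1 in non-increasing order.

[8, 1]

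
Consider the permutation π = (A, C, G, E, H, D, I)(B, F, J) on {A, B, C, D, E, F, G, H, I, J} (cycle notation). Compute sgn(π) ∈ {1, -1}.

1

The cycle lengths are 7, 3.
A cycle of length ℓ contributes ℓ−1 transpositions, so π is a product of 6 + 2 = 8 transpositions — even.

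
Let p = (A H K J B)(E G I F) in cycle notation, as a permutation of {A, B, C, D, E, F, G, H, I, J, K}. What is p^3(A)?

J

A lies in the 5-cycle (A H K J B).
Advancing 3 steps from A: A → H → K → J.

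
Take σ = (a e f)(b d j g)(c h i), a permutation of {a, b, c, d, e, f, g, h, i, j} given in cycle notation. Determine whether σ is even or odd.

The cycle lengths are 4, 3, 3.
A cycle of length ℓ contributes ℓ−1 transpositions, so σ is a product of 3 + 2 + 2 = 7 transpositions — odd.

odd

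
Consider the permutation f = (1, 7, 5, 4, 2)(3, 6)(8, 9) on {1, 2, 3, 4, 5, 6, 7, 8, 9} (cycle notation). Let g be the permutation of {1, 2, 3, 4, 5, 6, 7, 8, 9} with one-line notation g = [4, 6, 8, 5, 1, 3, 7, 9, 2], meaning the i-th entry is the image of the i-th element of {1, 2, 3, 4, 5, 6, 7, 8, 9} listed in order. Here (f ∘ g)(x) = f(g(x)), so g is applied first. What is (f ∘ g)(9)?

(f ∘ g)(9) = f(g(9)). g(9) = 2, then f(2) = 1. So (f ∘ g)(9) = 1.

1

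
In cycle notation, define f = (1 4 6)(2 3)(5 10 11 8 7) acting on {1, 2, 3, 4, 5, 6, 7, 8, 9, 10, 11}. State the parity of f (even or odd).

odd

The cycle lengths are 5, 3, 2, 1.
A cycle is odd iff its length is even; f has 1 even-length cycle, so sgn(f) = (−1)^1 and f is odd.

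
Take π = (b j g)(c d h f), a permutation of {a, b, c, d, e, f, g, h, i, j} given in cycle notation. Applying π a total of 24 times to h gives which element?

h lies in the 4-cycle (c d h f).
Powers repeat with period 4 on this cycle, and 24 mod 4 = 0, so π^24(h) = π^0(h).
So π^24(h) = h.

h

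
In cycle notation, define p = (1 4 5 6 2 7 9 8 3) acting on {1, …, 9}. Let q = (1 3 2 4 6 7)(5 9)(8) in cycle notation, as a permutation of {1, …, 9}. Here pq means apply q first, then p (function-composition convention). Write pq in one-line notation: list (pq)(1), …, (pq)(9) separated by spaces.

1 5 7 2 8 9 4 3 6

(pq)(x) = p(q(x)). Computing each image: p(q(1)) = p(3) = 1, p(q(2)) = p(4) = 5, p(q(3)) = p(2) = 7, p(q(4)) = p(6) = 2, p(q(5)) = p(9) = 8, p(q(6)) = p(7) = 9, p(q(7)) = p(1) = 4, p(q(8)) = p(8) = 3, p(q(9)) = p(5) = 6.
Hence pq = [1 5 7 2 8 9 4 3 6].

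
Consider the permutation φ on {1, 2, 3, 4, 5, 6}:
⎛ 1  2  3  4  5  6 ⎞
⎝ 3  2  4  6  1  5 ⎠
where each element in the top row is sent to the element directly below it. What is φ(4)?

6

The entry below 4 in the array is 6, so φ(4) = 6.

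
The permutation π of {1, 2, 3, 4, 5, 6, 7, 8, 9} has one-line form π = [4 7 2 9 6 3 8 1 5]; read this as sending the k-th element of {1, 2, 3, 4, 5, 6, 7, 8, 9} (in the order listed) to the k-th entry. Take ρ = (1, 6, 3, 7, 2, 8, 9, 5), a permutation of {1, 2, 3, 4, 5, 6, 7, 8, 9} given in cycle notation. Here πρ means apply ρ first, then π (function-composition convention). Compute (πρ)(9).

6

(πρ)(9) = π(ρ(9)). ρ(9) = 5, then π(5) = 6. So (πρ)(9) = 6.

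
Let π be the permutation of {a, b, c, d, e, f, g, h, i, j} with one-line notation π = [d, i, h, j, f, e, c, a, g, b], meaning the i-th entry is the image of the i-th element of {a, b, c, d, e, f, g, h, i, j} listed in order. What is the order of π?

The disjoint-cycle form of π has cycle lengths 8, 2.
Since disjoint cycles commute, ord(π) = lcm(8, 2) = 8.

8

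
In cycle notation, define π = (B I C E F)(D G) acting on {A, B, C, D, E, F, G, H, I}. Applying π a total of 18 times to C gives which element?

B

C lies in the 5-cycle (B I C E F).
Since the cycle has length 5, π^18 acts on it the same as π^3 (18 mod 5 = 3).
Advancing 3 steps from C: C → E → F → B.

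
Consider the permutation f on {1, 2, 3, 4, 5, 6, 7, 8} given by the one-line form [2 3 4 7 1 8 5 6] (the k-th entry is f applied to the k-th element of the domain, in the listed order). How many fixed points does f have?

0

No element satisfies f(x) = x, so there are 0 fixed points.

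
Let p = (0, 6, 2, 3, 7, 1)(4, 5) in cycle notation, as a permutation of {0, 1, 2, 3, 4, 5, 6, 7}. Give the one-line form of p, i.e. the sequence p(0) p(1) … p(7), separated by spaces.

Each element maps to the next entry in its cycle (wrapping to the front): 0→6, 1→0, 2→3, 3→7, 4→5, 5→4, 6→2, 7→1.
So the one-line form is 6 0 3 7 5 4 2 1.

6 0 3 7 5 4 2 1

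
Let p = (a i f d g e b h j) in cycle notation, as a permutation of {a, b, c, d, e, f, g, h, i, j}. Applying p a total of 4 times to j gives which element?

d

j lies in the 9-cycle (a i f d g e b h j).
Stepping 4 places around the cycle: j → a → i → f → d.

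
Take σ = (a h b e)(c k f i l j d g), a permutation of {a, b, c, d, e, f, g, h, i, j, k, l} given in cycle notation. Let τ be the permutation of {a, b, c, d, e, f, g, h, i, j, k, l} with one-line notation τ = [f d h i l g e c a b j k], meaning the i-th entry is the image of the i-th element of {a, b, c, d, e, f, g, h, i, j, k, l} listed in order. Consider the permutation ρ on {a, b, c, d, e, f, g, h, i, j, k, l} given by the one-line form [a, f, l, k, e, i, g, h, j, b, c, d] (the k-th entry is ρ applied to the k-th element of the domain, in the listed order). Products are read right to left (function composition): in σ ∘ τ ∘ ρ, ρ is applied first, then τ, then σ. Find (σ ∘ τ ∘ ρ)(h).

k

Chase h: ρ(h) = h; τ(h) = c; σ(c) = k. Hence (σ ∘ τ ∘ ρ)(h) = k.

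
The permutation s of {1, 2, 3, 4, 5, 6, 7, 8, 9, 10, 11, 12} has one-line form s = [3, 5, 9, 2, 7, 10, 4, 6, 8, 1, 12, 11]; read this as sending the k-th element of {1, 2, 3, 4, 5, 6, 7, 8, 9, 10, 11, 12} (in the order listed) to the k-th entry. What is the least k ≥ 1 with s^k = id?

The disjoint-cycle form of s has cycle lengths 6, 4, 2.
The order is lcm(6, 4, 2) = 12.

12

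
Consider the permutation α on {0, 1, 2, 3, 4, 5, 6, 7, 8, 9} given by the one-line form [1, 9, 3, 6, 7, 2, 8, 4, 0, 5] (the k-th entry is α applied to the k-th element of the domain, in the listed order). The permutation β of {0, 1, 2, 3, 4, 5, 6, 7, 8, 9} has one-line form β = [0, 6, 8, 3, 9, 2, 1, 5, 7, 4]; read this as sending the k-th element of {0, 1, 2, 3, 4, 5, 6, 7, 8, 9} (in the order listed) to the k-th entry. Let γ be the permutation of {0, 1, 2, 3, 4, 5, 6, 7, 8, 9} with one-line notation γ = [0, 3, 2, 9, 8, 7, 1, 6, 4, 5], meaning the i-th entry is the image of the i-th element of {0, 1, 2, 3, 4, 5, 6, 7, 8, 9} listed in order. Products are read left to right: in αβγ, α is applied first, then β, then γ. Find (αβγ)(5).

Chase 5: α(5) = 2; β(2) = 8; γ(8) = 4. Hence (αβγ)(5) = 4.

4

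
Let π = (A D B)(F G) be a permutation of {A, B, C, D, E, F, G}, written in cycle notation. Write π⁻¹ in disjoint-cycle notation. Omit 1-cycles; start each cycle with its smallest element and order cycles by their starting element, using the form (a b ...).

If π sends a → b within a cycle, π⁻¹ sends b → a; equivalently, reverse each cycle.
Reversing each cycle of π and rotating so the smallest element leads gives (A B D)(F G).

(A B D)(F G)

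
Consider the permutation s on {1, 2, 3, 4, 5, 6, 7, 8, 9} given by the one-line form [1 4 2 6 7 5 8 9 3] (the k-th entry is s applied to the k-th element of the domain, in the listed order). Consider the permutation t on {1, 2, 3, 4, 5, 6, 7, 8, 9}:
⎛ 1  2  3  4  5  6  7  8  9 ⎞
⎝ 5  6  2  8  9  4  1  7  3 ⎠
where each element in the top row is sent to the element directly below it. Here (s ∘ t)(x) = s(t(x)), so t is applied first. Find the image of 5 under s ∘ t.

3

(s ∘ t)(5) = s(t(5)). t(5) = 9, then s(9) = 3. So (s ∘ t)(5) = 3.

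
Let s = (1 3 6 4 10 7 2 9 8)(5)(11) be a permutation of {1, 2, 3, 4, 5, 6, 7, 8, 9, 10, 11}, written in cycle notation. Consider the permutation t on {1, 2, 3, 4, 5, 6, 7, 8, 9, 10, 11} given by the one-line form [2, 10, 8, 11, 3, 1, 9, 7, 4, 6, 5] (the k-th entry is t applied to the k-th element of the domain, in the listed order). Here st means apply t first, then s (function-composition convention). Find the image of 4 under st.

t(4) = 11, then s(11) = 11; composing gives (st)(4) = 11.

11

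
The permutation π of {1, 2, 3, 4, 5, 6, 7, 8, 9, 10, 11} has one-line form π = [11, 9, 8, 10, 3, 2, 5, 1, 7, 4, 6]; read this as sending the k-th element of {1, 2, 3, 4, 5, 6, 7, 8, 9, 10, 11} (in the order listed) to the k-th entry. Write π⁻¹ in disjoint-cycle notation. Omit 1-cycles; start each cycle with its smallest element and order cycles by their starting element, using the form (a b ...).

(1 8 3 5 7 9 2 6 11)(4 10)

The cycle decomposition of π is (1 11 6 2 9 7 5 3 8)(4 10).
The inverse reverses every cycle; in canonical form, π⁻¹ = (1 8 3 5 7 9 2 6 11)(4 10).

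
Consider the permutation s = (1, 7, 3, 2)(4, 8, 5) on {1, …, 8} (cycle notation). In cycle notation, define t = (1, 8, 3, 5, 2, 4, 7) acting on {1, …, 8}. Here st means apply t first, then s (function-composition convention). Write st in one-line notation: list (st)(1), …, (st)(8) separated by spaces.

5 8 4 3 1 6 7 2

For each element, apply t then s: 1 → 8 → 5; 2 → 4 → 8; 3 → 5 → 4; 4 → 7 → 3; 5 → 2 → 1; 6 → 6 → 6; 7 → 1 → 7; 8 → 3 → 2.
Collecting the images, st = [5 8 4 3 1 6 7 2].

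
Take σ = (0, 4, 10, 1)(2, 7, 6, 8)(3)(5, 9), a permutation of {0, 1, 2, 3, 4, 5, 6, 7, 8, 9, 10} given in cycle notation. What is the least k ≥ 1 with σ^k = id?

The disjoint cycles have lengths 4, 4, 2, 1.
The order of σ is the least common multiple of its cycle lengths: lcm(4, 4, 2) = 4.

4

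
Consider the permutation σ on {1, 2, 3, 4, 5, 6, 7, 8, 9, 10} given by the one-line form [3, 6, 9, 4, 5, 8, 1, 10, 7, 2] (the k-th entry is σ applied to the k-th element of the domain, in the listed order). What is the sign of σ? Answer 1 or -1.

In disjoint-cycle form the cycle lengths are 4, 4, 1, 1.
A cycle is odd iff its length is even; σ has 2 even-length cycles, so sgn(σ) = (−1)^2 and σ is even.

1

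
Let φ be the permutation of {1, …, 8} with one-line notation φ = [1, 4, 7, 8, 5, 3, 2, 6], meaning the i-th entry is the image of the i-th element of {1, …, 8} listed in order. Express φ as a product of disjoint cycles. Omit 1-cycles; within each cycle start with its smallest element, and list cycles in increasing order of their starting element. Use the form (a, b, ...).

(2, 4, 8, 6, 3, 7)

Start at 2 and follow images: 2 → 4 → 8 → 6 → 3 → 7 → 2, giving the cycle (2, 4, 8, 6, 3, 7).
Continuing from each remaining unvisited element yields (2, 4, 8, 6, 3, 7).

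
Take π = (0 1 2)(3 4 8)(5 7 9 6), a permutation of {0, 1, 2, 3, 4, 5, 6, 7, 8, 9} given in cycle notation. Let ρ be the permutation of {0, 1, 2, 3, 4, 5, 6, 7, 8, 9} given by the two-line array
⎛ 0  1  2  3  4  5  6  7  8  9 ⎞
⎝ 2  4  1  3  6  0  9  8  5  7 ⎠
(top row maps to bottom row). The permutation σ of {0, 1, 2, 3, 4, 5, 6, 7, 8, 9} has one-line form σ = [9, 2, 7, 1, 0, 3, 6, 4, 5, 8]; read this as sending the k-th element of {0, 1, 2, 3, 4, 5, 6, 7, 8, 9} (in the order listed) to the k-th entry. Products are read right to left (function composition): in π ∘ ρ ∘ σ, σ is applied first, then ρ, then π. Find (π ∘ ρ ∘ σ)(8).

Apply the permutations in order: σ(8) = 5, then ρ(5) = 0, then π(0) = 1. So (π ∘ ρ ∘ σ)(8) = 1.

1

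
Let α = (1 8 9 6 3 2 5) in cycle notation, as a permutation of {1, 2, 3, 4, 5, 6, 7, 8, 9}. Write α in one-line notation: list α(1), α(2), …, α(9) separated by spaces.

Image by image: 1↦8, 2↦5, 3↦2, 4↦4, 5↦1, 6↦3, 7↦7, 8↦9, 9↦6.
So the one-line form is 8 5 2 4 1 3 7 9 6.

8 5 2 4 1 3 7 9 6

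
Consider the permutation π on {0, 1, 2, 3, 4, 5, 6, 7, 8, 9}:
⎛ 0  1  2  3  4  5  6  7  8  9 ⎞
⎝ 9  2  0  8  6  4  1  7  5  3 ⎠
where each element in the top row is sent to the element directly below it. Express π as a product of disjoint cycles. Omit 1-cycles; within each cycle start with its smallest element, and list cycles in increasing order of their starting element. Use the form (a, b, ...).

(0, 9, 3, 8, 5, 4, 6, 1, 2)

Iterating π from 0 gives 0 → 9 → 3 → 8 → 5 → 4 → 6 → 1 → 2 → 0; that is the 9-cycle (0, 9, 3, 8, 5, 4, 6, 1, 2).
Continuing from each remaining unvisited element yields (0, 9, 3, 8, 5, 4, 6, 1, 2).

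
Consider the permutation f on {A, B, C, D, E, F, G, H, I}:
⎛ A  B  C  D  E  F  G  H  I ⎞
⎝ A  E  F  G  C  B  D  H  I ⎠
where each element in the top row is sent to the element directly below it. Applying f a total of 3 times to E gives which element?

B

Tracing E → C → … returns to E after 4 steps, so E lies in a 4-cycle (B E C F).
Stepping 3 places around the cycle: E → C → F → B.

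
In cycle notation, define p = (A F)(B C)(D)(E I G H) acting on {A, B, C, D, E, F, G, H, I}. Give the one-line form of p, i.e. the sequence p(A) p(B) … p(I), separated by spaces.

Image by image: A→F, B→C, C→B, D→D, E→I, F→A, G→H, H→E, I→G.
So the one-line form is F C B D I A H E G.

F C B D I A H E G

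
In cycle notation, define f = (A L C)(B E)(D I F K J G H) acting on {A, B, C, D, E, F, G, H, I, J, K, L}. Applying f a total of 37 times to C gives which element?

C lies in the 3-cycle (A L C).
On a 3-cycle, f^3 is the identity, so f^37 = f^1 there (37 ≡ 1 mod 3).
Stepping 1 place around the cycle: C → A.

A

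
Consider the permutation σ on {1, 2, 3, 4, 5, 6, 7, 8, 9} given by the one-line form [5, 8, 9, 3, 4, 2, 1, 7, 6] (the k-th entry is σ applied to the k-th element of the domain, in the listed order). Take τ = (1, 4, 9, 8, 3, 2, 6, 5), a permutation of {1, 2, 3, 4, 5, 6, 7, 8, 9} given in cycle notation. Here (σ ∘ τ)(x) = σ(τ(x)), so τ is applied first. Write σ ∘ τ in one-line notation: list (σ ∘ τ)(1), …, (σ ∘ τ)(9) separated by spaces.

(σ ∘ τ)(x) = σ(τ(x)). Computing each image: σ(τ(1)) = σ(4) = 3, σ(τ(2)) = σ(6) = 2, σ(τ(3)) = σ(2) = 8, σ(τ(4)) = σ(9) = 6, σ(τ(5)) = σ(1) = 5, σ(τ(6)) = σ(5) = 4, σ(τ(7)) = σ(7) = 1, σ(τ(8)) = σ(3) = 9, σ(τ(9)) = σ(8) = 7.
Hence σ ∘ τ = [3 2 8 6 5 4 1 9 7].

3 2 8 6 5 4 1 9 7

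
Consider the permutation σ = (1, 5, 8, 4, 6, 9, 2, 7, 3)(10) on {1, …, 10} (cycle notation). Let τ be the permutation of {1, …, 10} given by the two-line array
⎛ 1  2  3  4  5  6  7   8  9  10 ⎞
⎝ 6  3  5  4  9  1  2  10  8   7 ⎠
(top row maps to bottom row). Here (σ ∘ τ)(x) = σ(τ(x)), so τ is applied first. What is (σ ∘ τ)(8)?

(σ ∘ τ)(8) = σ(τ(8)). τ(8) = 10, then σ(10) = 10. So (σ ∘ τ)(8) = 10.

10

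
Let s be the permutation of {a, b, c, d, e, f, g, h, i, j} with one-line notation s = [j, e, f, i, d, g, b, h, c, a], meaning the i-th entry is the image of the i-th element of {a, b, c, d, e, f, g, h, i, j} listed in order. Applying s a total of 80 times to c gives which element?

Tracing c → f → … returns to c after 7 steps, so c lies in a 7-cycle (b e d i c f g).
Since the cycle has length 7, s^80 acts on it the same as s^3 (80 mod 7 = 3).
Advancing 3 steps from c: c → f → g → b.

b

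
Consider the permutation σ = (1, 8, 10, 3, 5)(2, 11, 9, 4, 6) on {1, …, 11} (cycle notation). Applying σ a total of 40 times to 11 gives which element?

11 lies in the 5-cycle (2, 11, 9, 4, 6).
Since the cycle has length 5, σ^40 acts on it the same as σ^0 (40 mod 5 = 0).
So σ^40(11) = 11.

11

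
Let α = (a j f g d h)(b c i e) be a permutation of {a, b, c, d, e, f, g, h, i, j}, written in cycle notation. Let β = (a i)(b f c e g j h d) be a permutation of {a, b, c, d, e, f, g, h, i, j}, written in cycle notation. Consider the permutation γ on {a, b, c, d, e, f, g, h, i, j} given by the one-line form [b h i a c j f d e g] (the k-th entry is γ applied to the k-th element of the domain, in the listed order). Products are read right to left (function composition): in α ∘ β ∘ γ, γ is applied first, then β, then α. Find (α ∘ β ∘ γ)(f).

a

Apply the permutations in order: γ(f) = j, then β(j) = h, then α(h) = a. So (α ∘ β ∘ γ)(f) = a.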